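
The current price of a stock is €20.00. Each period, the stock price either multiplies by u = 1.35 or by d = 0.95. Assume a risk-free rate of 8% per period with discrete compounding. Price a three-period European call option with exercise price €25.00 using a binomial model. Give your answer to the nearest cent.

€2.29

Risk-neutral probability p = (1 + 0.08 − 0.95)/(1.35 − 0.95) = 0.1300/0.4000 = 0.3250
Terminal stock prices: S_uuu = 49.21, S_uud = 34.63, S_udd = 24.37, S_ddd = 17.15
Terminal payoffs (S − K): max(24.21, 0) = 24.21, max(9.627, 0) = 9.627, max(-0.6325, 0) = 0, max(-7.853, 0) = 0
Node uu (S = 36.45): V_uu = 1/1.08·[0.3250·24.2075 + 0.6750·9.6275] = 13.3019
Node ud (S = 25.65): V_ud = 1/1.08·[0.3250·9.6275 + 0.6750·0.0000] = 2.8972
Node dd (S = 18.05): V_dd = 1/1.08·[0.3250·0.0000 + 0.6750·0.0000] = 0.0000
Node u (S = 27): V_u = 1/1.08·[0.3250·13.3019 + 0.6750·2.8972] = 5.8136
Node d (S = 19): V_d = 1/1.08·[0.3250·2.8972 + 0.6750·0.0000] = 0.8718
Node 0 (S = 20): V_0 = 1/1.08·[0.3250·5.8136 + 0.6750·0.8718] = 2.2944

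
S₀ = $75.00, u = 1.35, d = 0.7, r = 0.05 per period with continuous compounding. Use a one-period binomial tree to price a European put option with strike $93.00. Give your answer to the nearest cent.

Risk-neutral probability p = (e^0.05 − 0.7)/(1.35 − 0.7) = 0.3513/0.6500 = 0.5404
Terminal stock prices: S_u = 101.2, S_d = 52.5
Terminal payoffs (K − S): max(-8.25, 0) = 0, max(40.5, 0) = 40.5
Node 0 (S = 75): V_0 = e^(−0.05)·[0.5404·0.0000 + 0.4596·40.5000] = 17.7053

$17.71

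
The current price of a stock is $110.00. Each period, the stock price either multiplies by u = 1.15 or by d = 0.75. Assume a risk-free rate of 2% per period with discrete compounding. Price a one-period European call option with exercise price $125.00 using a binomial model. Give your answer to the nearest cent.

Risk-neutral probability p = (1 + 0.02 − 0.75)/(1.15 − 0.75) = 0.2700/0.4000 = 0.6750
Terminal stock prices: S_u = 126.5, S_d = 82.5
Terminal payoffs (S − K): max(1.5, 0) = 1.5, max(-42.5, 0) = 0
Node 0 (S = 110): V_0 = 1/1.02·[0.6750·1.5000 + 0.3250·0.0000] = 0.9926

$0.99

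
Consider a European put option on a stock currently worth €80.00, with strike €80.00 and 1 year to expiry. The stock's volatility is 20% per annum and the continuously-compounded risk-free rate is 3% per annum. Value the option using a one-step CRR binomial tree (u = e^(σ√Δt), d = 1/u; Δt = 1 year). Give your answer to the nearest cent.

CRR parameters: u = e^(σ√Δt) = e^(0.2·√1) = 1.2214, d = 1/u = 0.8187
Per-period rate: rΔt = 0.03·1 = 0.03, so R = e^0.03 = 1.0305
Risk-neutral probability p = (e^0.03 − 0.8187)/(1.2214 − 0.8187) = 0.2117/0.4027 = 0.5258
Terminal stock prices: S_u = 97.71, S_d = 65.5
Terminal payoffs (K − S): max(-17.71, 0) = 0, max(14.5, 0) = 14.5
Node 0 (S = 80): V_0 = e^(−0.03)·[0.5258·0.0000 + 0.4742·14.5015] = 6.6734

€6.67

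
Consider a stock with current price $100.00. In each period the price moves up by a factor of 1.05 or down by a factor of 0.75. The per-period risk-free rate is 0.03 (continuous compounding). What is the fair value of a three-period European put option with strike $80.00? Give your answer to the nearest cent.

$0.24

Risk-neutral probability p = (e^0.03 − 0.75)/(1.05 − 0.75) = 0.2805/0.3000 = 0.9348
Terminal stock prices: S_uuu = 115.8, S_uud = 82.69, S_udd = 59.06, S_ddd = 42.19
Terminal payoffs (K − S): max(-35.76, 0) = 0, max(-2.688, 0) = 0, max(20.94, 0) = 20.94, max(37.81, 0) = 37.81
Node uu (S = 110.2): V_uu = e^(−0.03)·[0.9348·0.0000 + 0.0652·0.0000] = 0.0000
Node ud (S = 78.75): V_ud = e^(−0.03)·[0.9348·0.0000 + 0.0652·20.9375] = 1.3238
Node dd (S = 56.25): V_dd = e^(−0.03)·[0.9348·20.9375 + 0.0652·37.8125] = 21.3856
Node u (S = 105): V_u = e^(−0.03)·[0.9348·0.0000 + 0.0652·1.3238] = 0.0837
Node d (S = 75): V_d = e^(−0.03)·[0.9348·1.3238 + 0.0652·21.3856] = 2.5531
Node 0 (S = 100): V_0 = e^(−0.03)·[0.9348·0.0837 + 0.0652·2.5531] = 0.2374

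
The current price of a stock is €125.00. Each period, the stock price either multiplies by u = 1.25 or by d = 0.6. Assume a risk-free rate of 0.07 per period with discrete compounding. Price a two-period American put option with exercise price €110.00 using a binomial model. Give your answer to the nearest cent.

€11.90

Risk-neutral probability p = (1 + 0.07 − 0.6)/(1.25 − 0.6) = 0.4700/0.6500 = 0.7231
Terminal stock prices: S_uu = 195.3, S_ud = 93.75, S_dd = 45
Terminal payoffs (K − S): max(-85.31, 0) = 0, max(16.25, 0) = 16.25, max(65, 0) = 65
Node u (S = 156.2): continuation = 1/1.07·[0.7231·0.0000 + 0.2769·16.2500] = 4.2056; exercise value = 0.0000 ≤ continuation, so V_u = 4.2056
Node d (S = 75): continuation = 1/1.07·[0.7231·16.2500 + 0.2769·65.0000] = 27.8037; exercise value = 35.0000 > continuation, so V_d = 35.0000 (exercise)
Node 0 (S = 125): continuation = 1/1.07·[0.7231·4.2056 + 0.2769·35.0000] = 11.9003; exercise value = 0.0000 ≤ continuation, so V_0 = 11.9003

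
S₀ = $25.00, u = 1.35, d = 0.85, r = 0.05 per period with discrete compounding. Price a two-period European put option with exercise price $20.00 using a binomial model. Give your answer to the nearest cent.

$0.63

Risk-neutral probability p = (1 + 0.05 − 0.85)/(1.35 − 0.85) = 0.2000/0.5000 = 0.4000
Terminal stock prices: S_uu = 45.56, S_ud = 28.69, S_dd = 18.06
Terminal payoffs (K − S): max(-25.56, 0) = 0, max(-8.688, 0) = 0, max(1.938, 0) = 1.938
Node u (S = 33.75): V_u = 1/1.05·[0.4000·0.0000 + 0.6000·0.0000] = 0.0000
Node d (S = 21.25): V_d = 1/1.05·[0.4000·0.0000 + 0.6000·1.9375] = 1.1071
Node 0 (S = 25): V_0 = 1/1.05·[0.4000·0.0000 + 0.6000·1.1071] = 0.6327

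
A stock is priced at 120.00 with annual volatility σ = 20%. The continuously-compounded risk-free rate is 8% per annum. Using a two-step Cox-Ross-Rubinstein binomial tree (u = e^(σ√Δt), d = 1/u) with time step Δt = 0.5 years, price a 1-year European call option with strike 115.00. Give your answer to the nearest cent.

17.32

CRR parameters: u = e^(σ√Δt) = e^(0.2·√0.5) = 1.1519, d = 1/u = 0.8681
Per-period rate: rΔt = 0.08·0.5 = 0.04, so R = e^0.04 = 1.0408
Risk-neutral probability p = (e^0.04 − 0.8681)/(1.1519 − 0.8681) = 0.1727/0.2838 = 0.6085
Terminal stock prices: S_uu = 159.2, S_ud = 120, S_dd = 90.44
Terminal payoffs (S − K): max(44.23, 0) = 44.23, max(5, 0) = 5, max(-24.56, 0) = 0
Node u (S = 138.2): V_u = e^(−0.04)·[0.6085·44.2276 + 0.3915·5.0000] = 27.7384
Node d (S = 104.2): V_d = e^(−0.04)·[0.6085·5.0000 + 0.3915·0.0000] = 2.9233
Node 0 (S = 120): V_0 = e^(−0.04)·[0.6085·27.7384 + 0.3915·2.9233] = 17.3168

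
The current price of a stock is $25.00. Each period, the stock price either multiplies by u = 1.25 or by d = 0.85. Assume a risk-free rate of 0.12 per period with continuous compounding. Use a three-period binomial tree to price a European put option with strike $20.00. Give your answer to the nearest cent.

$0.09

Risk-neutral probability p = (e^0.12 − 0.85)/(1.25 − 0.85) = 0.2775/0.4000 = 0.6937
Terminal stock prices: S_uuu = 48.83, S_uud = 33.2, S_udd = 22.58, S_ddd = 15.35
Terminal payoffs (K − S): max(-28.83, 0) = 0, max(-13.2, 0) = 0, max(-2.578, 0) = 0, max(4.647, 0) = 4.647
Node uu (S = 39.06): V_uu = e^(−0.12)·[0.6937·0.0000 + 0.3063·0.0000] = 0.0000
Node ud (S = 26.56): V_ud = e^(−0.12)·[0.6937·0.0000 + 0.3063·0.0000] = 0.0000
Node dd (S = 18.06): V_dd = e^(−0.12)·[0.6937·0.0000 + 0.3063·4.6469] = 1.2622
Node u (S = 31.25): V_u = e^(−0.12)·[0.6937·0.0000 + 0.3063·0.0000] = 0.0000
Node d (S = 21.25): V_d = e^(−0.12)·[0.6937·0.0000 + 0.3063·1.2622] = 0.3429
Node 0 (S = 25): V_0 = e^(−0.12)·[0.6937·0.0000 + 0.3063·0.3429] = 0.0931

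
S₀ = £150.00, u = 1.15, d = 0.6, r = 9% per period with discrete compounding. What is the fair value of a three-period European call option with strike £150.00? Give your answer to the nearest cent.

£42.66

Risk-neutral probability p = (1 + 0.09 − 0.6)/(1.15 − 0.6) = 0.4900/0.5500 = 0.8909
Terminal stock prices: S_uuu = 228.1, S_uud = 119, S_udd = 62.1, S_ddd = 32.4
Terminal payoffs (S − K): max(78.13, 0) = 78.13, max(-30.98, 0) = 0, max(-87.9, 0) = 0, max(-117.6, 0) = 0
Node uu (S = 198.4): V_uu = 1/1.09·[0.8909·78.1312 + 0.1091·0.0000] = 63.8604
Node ud (S = 103.5): V_ud = 1/1.09·[0.8909·0.0000 + 0.1091·0.0000] = 0.0000
Node dd (S = 54): V_dd = 1/1.09·[0.8909·0.0000 + 0.1091·0.0000] = 0.0000
Node u (S = 172.5): V_u = 1/1.09·[0.8909·63.8604 + 0.1091·0.0000] = 52.1962
Node d (S = 90): V_d = 1/1.09·[0.8909·0.0000 + 0.1091·0.0000] = 0.0000
Node 0 (S = 150): V_0 = 1/1.09·[0.8909·52.1962 + 0.1091·0.0000] = 42.6624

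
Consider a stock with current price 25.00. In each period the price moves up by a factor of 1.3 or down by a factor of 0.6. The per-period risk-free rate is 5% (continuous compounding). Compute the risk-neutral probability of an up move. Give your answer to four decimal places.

Risk-neutral probability p = (e^0.05 − 0.6)/(1.3 − 0.6) = 0.4513/0.7000 = 0.6447

p = 0.6447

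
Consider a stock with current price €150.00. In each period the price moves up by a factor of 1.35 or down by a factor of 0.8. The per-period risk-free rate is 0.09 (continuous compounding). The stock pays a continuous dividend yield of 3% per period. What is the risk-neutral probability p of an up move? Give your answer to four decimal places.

p = 0.4761

Per-period risk-free factor R = e^0.09 = 1.0942; dividend-adjusted growth = e^(0.09−0.03) = 1.0618.
Risk-neutral probability p = (1.0618 − 0.8)/(1.35 − 0.8) = 0.2618/0.5500 = 0.4761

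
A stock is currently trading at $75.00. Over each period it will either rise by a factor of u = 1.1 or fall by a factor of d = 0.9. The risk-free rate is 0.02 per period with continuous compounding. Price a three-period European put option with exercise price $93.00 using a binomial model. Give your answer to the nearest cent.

Risk-neutral probability p = (e^0.02 − 0.9)/(1.1 − 0.9) = 0.1202/0.2000 = 0.6010
Terminal stock prices: S_uuu = 99.83, S_uud = 81.68, S_udd = 66.83, S_ddd = 54.68
Terminal payoffs (K − S): max(-6.825, 0) = 0, max(11.32, 0) = 11.32, max(26.17, 0) = 26.17, max(38.32, 0) = 38.32
Node uu (S = 90.75): V_uu = e^(−0.02)·[0.6010·0.0000 + 0.3990·11.3250] = 4.4291
Node ud (S = 74.25): V_ud = e^(−0.02)·[0.6010·11.3250 + 0.3990·26.1750] = 16.9085
Node dd (S = 60.75): V_dd = e^(−0.02)·[0.6010·26.1750 + 0.3990·38.3250] = 30.4085
Node u (S = 82.5): V_u = e^(−0.02)·[0.6010·4.4291 + 0.3990·16.9085] = 9.2220
Node d (S = 67.5): V_d = e^(−0.02)·[0.6010·16.9085 + 0.3990·30.4085] = 21.8534
Node 0 (S = 75): V_0 = e^(−0.02)·[0.6010·9.2220 + 0.3990·21.8534] = 13.9795

$13.98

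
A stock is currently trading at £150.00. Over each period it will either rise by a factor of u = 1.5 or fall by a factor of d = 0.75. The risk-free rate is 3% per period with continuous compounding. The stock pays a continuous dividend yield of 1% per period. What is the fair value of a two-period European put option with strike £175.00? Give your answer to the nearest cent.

Per-period risk-free factor R = e^0.03 = 1.0305; dividend-adjusted growth = e^(0.03−0.01) = 1.0202.
Risk-neutral probability p = (1.0202 − 0.75)/(1.5 − 0.75) = 0.2702/0.7500 = 0.3603
Terminal stock prices: S_uu = 337.5, S_ud = 168.8, S_dd = 84.38
Terminal payoffs (K − S): max(-162.5, 0) = 0, max(6.25, 0) = 6.25, max(90.62, 0) = 90.62
Node u (S = 225): V_u = e^(−0.03)·[0.3603·0.0000 + 0.6397·6.2500] = 3.8802
Node d (S = 112.5): V_d = e^(−0.03)·[0.3603·6.2500 + 0.6397·90.6250] = 58.4474
Node 0 (S = 150): V_0 = e^(−0.03)·[0.3603·3.8802 + 0.6397·58.4474] = 37.6421

£37.64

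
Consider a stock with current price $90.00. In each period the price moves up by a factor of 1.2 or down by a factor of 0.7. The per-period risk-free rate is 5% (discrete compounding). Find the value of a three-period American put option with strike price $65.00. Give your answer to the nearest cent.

$3.02

Risk-neutral probability p = (1 + 0.05 − 0.7)/(1.2 − 0.7) = 0.3500/0.5000 = 0.7000
Terminal stock prices: S_uuu = 155.5, S_uud = 90.72, S_udd = 52.92, S_ddd = 30.87
Terminal payoffs (K − S): max(-90.52, 0) = 0, max(-25.72, 0) = 0, max(12.08, 0) = 12.08, max(34.13, 0) = 34.13
Node uu (S = 129.6): continuation = 1/1.05·[0.7000·0.0000 + 0.3000·0.0000] = 0.0000; exercise value = 0.0000 ≤ continuation, so V_uu = 0.0000
Node ud (S = 75.6): continuation = 1/1.05·[0.7000·0.0000 + 0.3000·12.0800] = 3.4514; exercise value = 0.0000 ≤ continuation, so V_ud = 3.4514
Node dd (S = 44.1): continuation = 1/1.05·[0.7000·12.0800 + 0.3000·34.1300] = 17.8048; exercise value = 20.9000 > continuation, so V_dd = 20.9000 (exercise)
Node u (S = 108): continuation = 1/1.05·[0.7000·0.0000 + 0.3000·3.4514] = 0.9861; exercise value = 0.0000 ≤ continuation, so V_u = 0.9861
Node d (S = 63): continuation = 1/1.05·[0.7000·3.4514 + 0.3000·20.9000] = 8.2724; exercise value = 2.0000 ≤ continuation, so V_d = 8.2724
Node 0 (S = 90): continuation = 1/1.05·[0.7000·0.9861 + 0.3000·8.2724] = 3.0210; exercise value = 0.0000 ≤ continuation, so V_0 = 3.0210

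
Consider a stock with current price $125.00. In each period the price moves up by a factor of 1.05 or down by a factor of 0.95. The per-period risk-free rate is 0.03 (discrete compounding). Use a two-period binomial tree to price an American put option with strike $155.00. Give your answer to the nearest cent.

$30.00

Risk-neutral probability p = (1 + 0.03 − 0.95)/(1.05 − 0.95) = 0.0800/0.1000 = 0.8000
Terminal stock prices: S_uu = 137.8, S_ud = 124.7, S_dd = 112.8
Terminal payoffs (K − S): max(17.19, 0) = 17.19, max(30.31, 0) = 30.31, max(42.19, 0) = 42.19
Node u (S = 131.2): continuation = 1/1.03·[0.8000·17.1875 + 0.2000·30.3125] = 19.2354; exercise value = 23.7500 > continuation, so V_u = 23.7500 (exercise)
Node d (S = 118.8): continuation = 1/1.03·[0.8000·30.3125 + 0.2000·42.1875] = 31.7354; exercise value = 36.2500 > continuation, so V_d = 36.2500 (exercise)
Node 0 (S = 125): continuation = 1/1.03·[0.8000·23.7500 + 0.2000·36.2500] = 25.4854; exercise value = 30.0000 > continuation, so V_0 = 30.0000 (exercise)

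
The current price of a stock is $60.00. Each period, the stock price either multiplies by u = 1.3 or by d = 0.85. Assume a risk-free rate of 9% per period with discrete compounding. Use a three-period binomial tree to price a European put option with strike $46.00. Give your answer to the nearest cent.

Risk-neutral probability p = (1 + 0.09 − 0.85)/(1.3 − 0.85) = 0.2400/0.4500 = 0.5333
Terminal stock prices: S_uuu = 131.8, S_uud = 86.19, S_udd = 56.35, S_ddd = 36.85
Terminal payoffs (K − S): max(-85.82, 0) = 0, max(-40.19, 0) = 0, max(-10.35, 0) = 0, max(9.153, 0) = 9.153
Node uu (S = 101.4): V_uu = 1/1.09·[0.5333·0.0000 + 0.4667·0.0000] = 0.0000
Node ud (S = 66.3): V_ud = 1/1.09·[0.5333·0.0000 + 0.4667·0.0000] = 0.0000
Node dd (S = 43.35): V_dd = 1/1.09·[0.5333·0.0000 + 0.4667·9.1525] = 3.9185
Node u (S = 78): V_u = 1/1.09·[0.5333·0.0000 + 0.4667·0.0000] = 0.0000
Node d (S = 51): V_d = 1/1.09·[0.5333·0.0000 + 0.4667·3.9185] = 1.6776
Node 0 (S = 60): V_0 = 1/1.09·[0.5333·0.0000 + 0.4667·1.6776] = 0.7183

$0.72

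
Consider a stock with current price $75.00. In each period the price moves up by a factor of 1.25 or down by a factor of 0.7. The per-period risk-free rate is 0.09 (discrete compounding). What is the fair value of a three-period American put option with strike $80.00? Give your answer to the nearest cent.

Risk-neutral probability p = (1 + 0.09 − 0.7)/(1.25 − 0.7) = 0.3900/0.5500 = 0.7091
Terminal stock prices: S_uuu = 146.5, S_uud = 82.03, S_udd = 45.94, S_ddd = 25.72
Terminal payoffs (K − S): max(-66.48, 0) = 0, max(-2.031, 0) = 0, max(34.06, 0) = 34.06, max(54.28, 0) = 54.28
Node uu (S = 117.2): continuation = 1/1.09·[0.7091·0.0000 + 0.2909·0.0000] = 0.0000; exercise value = 0.0000 ≤ continuation, so V_uu = 0.0000
Node ud (S = 65.62): continuation = 1/1.09·[0.7091·0.0000 + 0.2909·34.0625] = 9.0909; exercise value = 14.3750 > continuation, so V_ud = 14.3750 (exercise)
Node dd (S = 36.75): continuation = 1/1.09·[0.7091·34.0625 + 0.2909·54.2750] = 36.6445; exercise value = 43.2500 > continuation, so V_dd = 43.2500 (exercise)
Node u (S = 93.75): continuation = 1/1.09·[0.7091·0.0000 + 0.2909·14.3750] = 3.8365; exercise value = 0.0000 ≤ continuation, so V_u = 3.8365
Node d (S = 52.5): continuation = 1/1.09·[0.7091·14.3750 + 0.2909·43.2500] = 20.8945; exercise value = 27.5000 > continuation, so V_d = 27.5000 (exercise)
Node 0 (S = 75): continuation = 1/1.09·[0.7091·3.8365 + 0.2909·27.5000] = 9.8353; exercise value = 5.0000 ≤ continuation, so V_0 = 9.8353

$9.84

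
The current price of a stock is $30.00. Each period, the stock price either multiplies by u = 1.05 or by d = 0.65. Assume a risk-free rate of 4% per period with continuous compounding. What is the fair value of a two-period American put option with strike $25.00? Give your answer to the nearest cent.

$0.22

Risk-neutral probability p = (e^0.04 − 0.65)/(1.05 − 0.65) = 0.3908/0.4000 = 0.9770
Terminal stock prices: S_uu = 33.08, S_ud = 20.48, S_dd = 12.68
Terminal payoffs (K − S): max(-8.075, 0) = 0, max(4.525, 0) = 4.525, max(12.32, 0) = 12.32
Node u (S = 31.5): continuation = e^(−0.04)·[0.9770·0.0000 + 0.0230·4.5250] = 0.0999; exercise value = 0.0000 ≤ continuation, so V_u = 0.0999
Node d (S = 19.5): continuation = e^(−0.04)·[0.9770·4.5250 + 0.0230·12.3250] = 4.5197; exercise value = 5.5000 > continuation, so V_d = 5.5000 (exercise)
Node 0 (S = 30): continuation = e^(−0.04)·[0.9770·0.0999 + 0.0230·5.5000] = 0.2152; exercise value = 0.0000 ≤ continuation, so V_0 = 0.2152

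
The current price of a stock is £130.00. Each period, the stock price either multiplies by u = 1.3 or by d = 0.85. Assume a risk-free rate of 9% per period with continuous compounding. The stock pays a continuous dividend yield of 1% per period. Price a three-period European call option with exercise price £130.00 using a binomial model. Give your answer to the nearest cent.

£33.37

Per-period risk-free factor R = e^0.09 = 1.0942; dividend-adjusted growth = e^(0.09−0.01) = 1.0833.
Risk-neutral probability p = (1.0833 − 0.85)/(1.3 − 0.85) = 0.2333/0.4500 = 0.5184
Terminal stock prices: S_uuu = 285.6, S_uud = 186.7, S_udd = 122.1, S_ddd = 79.84
Terminal payoffs (S − K): max(155.6, 0) = 155.6, max(56.75, 0) = 56.75, max(-7.898, 0) = 0, max(-50.16, 0) = 0
Node uu (S = 219.7): V_uu = e^(−0.09)·[0.5184·155.6100 + 0.4816·56.7450] = 98.7029
Node ud (S = 143.7): V_ud = e^(−0.09)·[0.5184·56.7450 + 0.4816·0.0000] = 26.8856
Node dd (S = 93.92): V_dd = e^(−0.09)·[0.5184·0.0000 + 0.4816·0.0000] = 0.0000
Node u (S = 169): V_u = e^(−0.09)·[0.5184·98.7029 + 0.4816·26.8856] = 58.5983
Node d (S = 110.5): V_d = e^(−0.09)·[0.5184·26.8856 + 0.4816·0.0000] = 12.7383
Node 0 (S = 130): V_0 = e^(−0.09)·[0.5184·58.5983 + 0.4816·12.7383] = 33.3702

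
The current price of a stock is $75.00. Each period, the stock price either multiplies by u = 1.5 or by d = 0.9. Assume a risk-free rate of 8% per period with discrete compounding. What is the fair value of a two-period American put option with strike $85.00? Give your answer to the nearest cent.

$11.34

Risk-neutral probability p = (1 + 0.08 − 0.9)/(1.5 − 0.9) = 0.1800/0.6000 = 0.3000
Terminal stock prices: S_uu = 168.8, S_ud = 101.2, S_dd = 60.75
Terminal payoffs (K − S): max(-83.75, 0) = 0, max(-16.25, 0) = 0, max(24.25, 0) = 24.25
Node u (S = 112.5): continuation = 1/1.08·[0.3000·0.0000 + 0.7000·0.0000] = 0.0000; exercise value = 0.0000 ≤ continuation, so V_u = 0.0000
Node d (S = 67.5): continuation = 1/1.08·[0.3000·0.0000 + 0.7000·24.2500] = 15.7176; exercise value = 17.5000 > continuation, so V_d = 17.5000 (exercise)
Node 0 (S = 75): continuation = 1/1.08·[0.3000·0.0000 + 0.7000·17.5000] = 11.3426; exercise value = 10.0000 ≤ continuation, so V_0 = 11.3426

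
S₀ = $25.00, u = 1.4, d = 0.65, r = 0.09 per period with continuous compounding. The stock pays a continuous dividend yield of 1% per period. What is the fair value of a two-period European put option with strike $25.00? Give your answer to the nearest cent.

$3.07

Per-period risk-free factor R = e^0.09 = 1.0942; dividend-adjusted growth = e^(0.09−0.01) = 1.0833.
Risk-neutral probability p = (1.0833 − 0.65)/(1.4 − 0.65) = 0.4333/0.7500 = 0.5777
Terminal stock prices: S_uu = 49, S_ud = 22.75, S_dd = 10.56
Terminal payoffs (K − S): max(-24, 0) = 0, max(2.25, 0) = 2.25, max(14.44, 0) = 14.44
Node u (S = 35): V_u = e^(−0.09)·[0.5777·0.0000 + 0.4223·2.2500] = 0.8684
Node d (S = 16.25): V_d = e^(−0.09)·[0.5777·2.2500 + 0.4223·14.4375] = 6.7600
Node 0 (S = 25): V_0 = e^(−0.09)·[0.5777·0.8684 + 0.4223·6.7600] = 3.0674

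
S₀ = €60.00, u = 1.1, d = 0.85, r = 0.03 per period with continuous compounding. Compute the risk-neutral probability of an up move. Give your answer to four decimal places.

Risk-neutral probability p = (e^0.03 − 0.85)/(1.1 − 0.85) = 0.1805/0.2500 = 0.7218

p = 0.7218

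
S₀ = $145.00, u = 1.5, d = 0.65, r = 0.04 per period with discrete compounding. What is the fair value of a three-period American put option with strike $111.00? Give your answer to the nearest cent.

$18.03

Risk-neutral probability p = (1 + 0.04 − 0.65)/(1.5 − 0.65) = 0.3900/0.8500 = 0.4588
Terminal stock prices: S_uuu = 489.4, S_uud = 212.1, S_udd = 91.89, S_ddd = 39.82
Terminal payoffs (K − S): max(-378.4, 0) = 0, max(-101.1, 0) = 0, max(19.11, 0) = 19.11, max(71.18, 0) = 71.18
Node uu (S = 326.2): continuation = 1/1.04·[0.4588·0.0000 + 0.5412·0.0000] = 0.0000; exercise value = 0.0000 ≤ continuation, so V_uu = 0.0000
Node ud (S = 141.4): continuation = 1/1.04·[0.4588·0.0000 + 0.5412·19.1062] = 9.9422; exercise value = 0.0000 ≤ continuation, so V_ud = 9.9422
Node dd (S = 61.26): continuation = 1/1.04·[0.4588·19.1062 + 0.5412·71.1794] = 45.4683; exercise value = 49.7375 > continuation, so V_dd = 49.7375 (exercise)
Node u (S = 217.5): continuation = 1/1.04·[0.4588·0.0000 + 0.5412·9.9422] = 5.1735; exercise value = 0.0000 ≤ continuation, so V_u = 5.1735
Node d (S = 94.25): continuation = 1/1.04·[0.4588·9.9422 + 0.5412·49.7375] = 30.2678; exercise value = 16.7500 ≤ continuation, so V_d = 30.2678
Node 0 (S = 145): continuation = 1/1.04·[0.4588·5.1735 + 0.5412·30.2678] = 18.0326; exercise value = 0.0000 ≤ continuation, so V_0 = 18.0326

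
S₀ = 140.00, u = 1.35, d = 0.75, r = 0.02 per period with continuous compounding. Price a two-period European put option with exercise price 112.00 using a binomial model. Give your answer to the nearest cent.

Risk-neutral probability p = (e^0.02 − 0.75)/(1.35 − 0.75) = 0.2702/0.6000 = 0.4503
Terminal stock prices: S_uu = 255.2, S_ud = 141.8, S_dd = 78.75
Terminal payoffs (K − S): max(-143.2, 0) = 0, max(-29.75, 0) = 0, max(33.25, 0) = 33.25
Node u (S = 189): V_u = e^(−0.02)·[0.4503·0.0000 + 0.5497·0.0000] = 0.0000
Node d (S = 105): V_d = e^(−0.02)·[0.4503·0.0000 + 0.5497·33.2500] = 17.9144
Node 0 (S = 140): V_0 = e^(−0.02)·[0.4503·0.0000 + 0.5497·17.9144] = 9.6520

9.65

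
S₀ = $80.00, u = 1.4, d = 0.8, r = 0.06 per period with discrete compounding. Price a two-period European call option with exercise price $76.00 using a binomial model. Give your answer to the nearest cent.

$19.45

Risk-neutral probability p = (1 + 0.06 − 0.8)/(1.4 − 0.8) = 0.2600/0.6000 = 0.4333
Terminal stock prices: S_uu = 156.8, S_ud = 89.6, S_dd = 51.2
Terminal payoffs (S − K): max(80.8, 0) = 80.8, max(13.6, 0) = 13.6, max(-24.8, 0) = 0
Node u (S = 112): V_u = 1/1.06·[0.4333·80.8000 + 0.5667·13.6000] = 40.3019
Node d (S = 64): V_d = 1/1.06·[0.4333·13.6000 + 0.5667·0.0000] = 5.5597
Node 0 (S = 80): V_0 = 1/1.06·[0.4333·40.3019 + 0.5667·5.5597] = 19.4478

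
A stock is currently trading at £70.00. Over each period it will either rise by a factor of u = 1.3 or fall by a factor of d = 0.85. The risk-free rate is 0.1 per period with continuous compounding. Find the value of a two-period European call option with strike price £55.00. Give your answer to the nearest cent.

£25.65

Risk-neutral probability p = (e^0.1 − 0.85)/(1.3 − 0.85) = 0.2552/0.4500 = 0.5670
Terminal stock prices: S_uu = 118.3, S_ud = 77.35, S_dd = 50.57
Terminal payoffs (S − K): max(63.3, 0) = 63.3, max(22.35, 0) = 22.35, max(-4.425, 0) = 0
Node u (S = 91): V_u = e^(−0.1)·[0.5670·63.3000 + 0.4330·22.3500] = 41.2339
Node d (S = 59.5): V_d = e^(−0.1)·[0.5670·22.3500 + 0.4330·0.0000] = 11.4674
Node 0 (S = 70): V_0 = e^(−0.1)·[0.5670·41.2339 + 0.4330·11.4674] = 25.6489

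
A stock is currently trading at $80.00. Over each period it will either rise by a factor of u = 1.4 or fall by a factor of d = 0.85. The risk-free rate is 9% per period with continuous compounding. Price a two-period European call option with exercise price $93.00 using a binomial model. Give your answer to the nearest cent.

$11.41

Risk-neutral probability p = (e^0.09 − 0.85)/(1.4 − 0.85) = 0.2442/0.5500 = 0.4440
Terminal stock prices: S_uu = 156.8, S_ud = 95.2, S_dd = 57.8
Terminal payoffs (S − K): max(63.8, 0) = 63.8, max(2.2, 0) = 2.2, max(-35.2, 0) = 0
Node u (S = 112): V_u = e^(−0.09)·[0.4440·63.8000 + 0.5560·2.2000] = 27.0044
Node d (S = 68): V_d = e^(−0.09)·[0.4440·2.2000 + 0.5560·0.0000] = 0.8926
Node 0 (S = 80): V_0 = e^(−0.09)·[0.4440·27.0044 + 0.5560·0.8926] = 11.4105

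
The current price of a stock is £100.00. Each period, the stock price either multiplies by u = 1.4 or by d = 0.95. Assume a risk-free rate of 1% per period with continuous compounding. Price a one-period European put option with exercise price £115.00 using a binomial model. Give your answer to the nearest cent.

£17.16

Risk-neutral probability p = (e^0.01 − 0.95)/(1.4 − 0.95) = 0.0601/0.4500 = 0.1334
Terminal stock prices: S_u = 140, S_d = 95
Terminal payoffs (K − S): max(-25, 0) = 0, max(20, 0) = 20
Node 0 (S = 100): V_0 = e^(−0.01)·[0.1334·0.0000 + 0.8666·20.0000] = 17.1587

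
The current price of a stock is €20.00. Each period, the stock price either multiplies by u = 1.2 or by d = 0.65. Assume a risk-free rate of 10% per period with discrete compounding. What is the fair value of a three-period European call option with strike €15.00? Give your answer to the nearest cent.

Risk-neutral probability p = (1 + 0.1 − 0.65)/(1.2 − 0.65) = 0.4500/0.5500 = 0.8182
Terminal stock prices: S_uuu = 34.56, S_uud = 18.72, S_udd = 10.14, S_ddd = 5.492
Terminal payoffs (S − K): max(19.56, 0) = 19.56, max(3.72, 0) = 3.72, max(-4.86, 0) = 0, max(-9.508, 0) = 0
Node uu (S = 28.8): V_uu = 1/1.1·[0.8182·19.5600 + 0.1818·3.7200] = 15.1636
Node ud (S = 15.6): V_ud = 1/1.1·[0.8182·3.7200 + 0.1818·0.0000] = 2.7669
Node dd (S = 8.45): V_dd = 1/1.1·[0.8182·0.0000 + 0.1818·0.0000] = 0.0000
Node u (S = 24): V_u = 1/1.1·[0.8182·15.1636 + 0.1818·2.7669] = 11.7361
Node d (S = 13): V_d = 1/1.1·[0.8182·2.7669 + 0.1818·0.0000] = 2.0581
Node 0 (S = 20): V_0 = 1/1.1·[0.8182·11.7361 + 0.1818·2.0581] = 9.0695

€9.07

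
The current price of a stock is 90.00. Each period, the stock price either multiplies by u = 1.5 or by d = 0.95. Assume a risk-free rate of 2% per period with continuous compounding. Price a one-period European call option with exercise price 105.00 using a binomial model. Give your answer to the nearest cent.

Risk-neutral probability p = (e^0.02 − 0.95)/(1.5 − 0.95) = 0.0702/0.5500 = 0.1276
Terminal stock prices: S_u = 135, S_d = 85.5
Terminal payoffs (S − K): max(30, 0) = 30, max(-19.5, 0) = 0
Node 0 (S = 90): V_0 = e^(−0.02)·[0.1276·30.0000 + 0.8724·0.0000] = 3.7533

3.75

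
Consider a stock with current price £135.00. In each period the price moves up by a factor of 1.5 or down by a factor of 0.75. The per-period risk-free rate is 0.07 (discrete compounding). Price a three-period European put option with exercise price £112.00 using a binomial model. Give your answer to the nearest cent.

Risk-neutral probability p = (1 + 0.07 − 0.75)/(1.5 − 0.75) = 0.3200/0.7500 = 0.4267
Terminal stock prices: S_uuu = 455.6, S_uud = 227.8, S_udd = 113.9, S_ddd = 56.95
Terminal payoffs (K − S): max(-343.6, 0) = 0, max(-115.8, 0) = 0, max(-1.906, 0) = 0, max(55.05, 0) = 55.05
Node uu (S = 303.8): V_uu = 1/1.07·[0.4267·0.0000 + 0.5733·0.0000] = 0.0000
Node ud (S = 151.9): V_ud = 1/1.07·[0.4267·0.0000 + 0.5733·0.0000] = 0.0000
Node dd (S = 75.94): V_dd = 1/1.07·[0.4267·0.0000 + 0.5733·55.0469] = 29.4955
Node u (S = 202.5): V_u = 1/1.07·[0.4267·0.0000 + 0.5733·0.0000] = 0.0000
Node d (S = 101.2): V_d = 1/1.07·[0.4267·0.0000 + 0.5733·29.4955] = 15.8045
Node 0 (S = 135): V_0 = 1/1.07·[0.4267·0.0000 + 0.5733·15.8045] = 8.4684

£8.47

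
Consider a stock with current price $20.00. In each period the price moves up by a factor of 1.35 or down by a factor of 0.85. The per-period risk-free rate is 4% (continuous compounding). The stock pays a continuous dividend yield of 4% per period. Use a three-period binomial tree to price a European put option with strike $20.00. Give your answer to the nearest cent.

$2.54

Per-period risk-free factor R = e^0.04 = 1.0408; dividend-adjusted growth = e^(0.04−0.04) = 1.0000.
Risk-neutral probability p = (1.0000 − 0.85)/(1.35 − 0.85) = 0.1500/0.5000 = 0.3000
Terminal stock prices: S_uuu = 49.21, S_uud = 30.98, S_udd = 19.51, S_ddd = 12.28
Terminal payoffs (K − S): max(-29.21, 0) = 0, max(-10.98, 0) = 0, max(0.4925, 0) = 0.4925, max(7.718, 0) = 7.718
Node uu (S = 36.45): V_uu = e^(−0.04)·[0.3000·0.0000 + 0.7000·0.0000] = 0.0000
Node ud (S = 22.95): V_ud = e^(−0.04)·[0.3000·0.0000 + 0.7000·0.4925] = 0.3312
Node dd (S = 14.45): V_dd = e^(−0.04)·[0.3000·0.4925 + 0.7000·7.7175] = 5.3324
Node u (S = 27): V_u = e^(−0.04)·[0.3000·0.0000 + 0.7000·0.3312] = 0.2228
Node d (S = 17): V_d = e^(−0.04)·[0.3000·0.3312 + 0.7000·5.3324] = 3.6818
Node 0 (S = 20): V_0 = e^(−0.04)·[0.3000·0.2228 + 0.7000·3.6818] = 2.5404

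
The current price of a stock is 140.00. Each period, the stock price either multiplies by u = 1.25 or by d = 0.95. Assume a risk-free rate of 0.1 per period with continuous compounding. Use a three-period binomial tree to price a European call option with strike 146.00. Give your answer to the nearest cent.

Risk-neutral probability p = (e^0.1 − 0.95)/(1.25 − 0.95) = 0.1552/0.3000 = 0.5172
Terminal stock prices: S_uuu = 273.4, S_uud = 207.8, S_udd = 157.9, S_ddd = 120
Terminal payoffs (S − K): max(127.4, 0) = 127.4, max(61.81, 0) = 61.81, max(11.94, 0) = 11.94, max(-25.97, 0) = 0
Node uu (S = 218.8): V_uu = e^(−0.1)·[0.5172·127.4375 + 0.4828·61.8125] = 86.6437
Node ud (S = 166.2): V_ud = e^(−0.1)·[0.5172·61.8125 + 0.4828·11.9375] = 34.1437
Node dd (S = 126.3): V_dd = e^(−0.1)·[0.5172·11.9375 + 0.4828·0.0000] = 5.5869
Node u (S = 175): V_u = e^(−0.1)·[0.5172·86.6437 + 0.4828·34.1437] = 55.4653
Node d (S = 133): V_d = e^(−0.1)·[0.5172·34.1437 + 0.4828·5.5869] = 18.4203
Node 0 (S = 140): V_0 = e^(−0.1)·[0.5172·55.4653 + 0.4828·18.4203] = 34.0050

34.00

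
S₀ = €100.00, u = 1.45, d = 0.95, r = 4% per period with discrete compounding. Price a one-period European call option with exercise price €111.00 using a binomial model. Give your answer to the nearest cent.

€5.88

Risk-neutral probability p = (1 + 0.04 − 0.95)/(1.45 − 0.95) = 0.0900/0.5000 = 0.1800
Terminal stock prices: S_u = 145, S_d = 95
Terminal payoffs (S − K): max(34, 0) = 34, max(-16, 0) = 0
Node 0 (S = 100): V_0 = 1/1.04·[0.1800·34.0000 + 0.8200·0.0000] = 5.8846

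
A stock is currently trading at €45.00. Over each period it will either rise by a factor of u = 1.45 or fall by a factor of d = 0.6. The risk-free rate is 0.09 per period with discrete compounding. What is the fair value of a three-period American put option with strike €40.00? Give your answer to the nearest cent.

Risk-neutral probability p = (1 + 0.09 − 0.6)/(1.45 − 0.6) = 0.4900/0.8500 = 0.5765
Terminal stock prices: S_uuu = 137.2, S_uud = 56.77, S_udd = 23.49, S_ddd = 9.72
Terminal payoffs (K − S): max(-97.19, 0) = 0, max(-16.77, 0) = 0, max(16.51, 0) = 16.51, max(30.28, 0) = 30.28
Node uu (S = 94.61): continuation = 1/1.09·[0.5765·0.0000 + 0.4235·0.0000] = 0.0000; exercise value = 0.0000 ≤ continuation, so V_uu = 0.0000
Node ud (S = 39.15): continuation = 1/1.09·[0.5765·0.0000 + 0.4235·16.5100] = 6.4151; exercise value = 0.8500 ≤ continuation, so V_ud = 6.4151
Node dd (S = 16.2): continuation = 1/1.09·[0.5765·16.5100 + 0.4235·30.2800] = 20.4972; exercise value = 23.8000 > continuation, so V_dd = 23.8000 (exercise)
Node u (S = 65.25): continuation = 1/1.09·[0.5765·0.0000 + 0.4235·6.4151] = 2.4926; exercise value = 0.0000 ≤ continuation, so V_u = 2.4926
Node d (S = 27): continuation = 1/1.09·[0.5765·6.4151 + 0.4235·23.8000] = 12.6405; exercise value = 13.0000 > continuation, so V_d = 13.0000 (exercise)
Node 0 (S = 45): continuation = 1/1.09·[0.5765·2.4926 + 0.4235·13.0000] = 6.3696; exercise value = 0.0000 ≤ continuation, so V_0 = 6.3696

€6.37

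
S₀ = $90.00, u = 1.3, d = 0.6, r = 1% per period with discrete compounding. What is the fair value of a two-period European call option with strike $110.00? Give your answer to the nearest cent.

Risk-neutral probability p = (1 + 0.01 − 0.6)/(1.3 − 0.6) = 0.4100/0.7000 = 0.5857
Terminal stock prices: S_uu = 152.1, S_ud = 70.2, S_dd = 32.4
Terminal payoffs (S − K): max(42.1, 0) = 42.1, max(-39.8, 0) = 0, max(-77.6, 0) = 0
Node u (S = 117): V_u = 1/1.01·[0.5857·42.1000 + 0.4143·0.0000] = 24.4144
Node d (S = 54): V_d = 1/1.01·[0.5857·0.0000 + 0.4143·0.0000] = 0.0000
Node 0 (S = 90): V_0 = 1/1.01·[0.5857·24.4144 + 0.4143·0.0000] = 14.1583

$14.16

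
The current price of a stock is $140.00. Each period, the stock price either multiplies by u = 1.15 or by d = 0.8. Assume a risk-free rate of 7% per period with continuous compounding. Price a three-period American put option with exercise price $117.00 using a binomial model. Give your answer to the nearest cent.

$2.03

Risk-neutral probability p = (e^0.07 − 0.8)/(1.15 − 0.8) = 0.2725/0.3500 = 0.7786
Terminal stock prices: S_uuu = 212.9, S_uud = 148.1, S_udd = 103, S_ddd = 71.68
Terminal payoffs (K − S): max(-95.92, 0) = 0, max(-31.12, 0) = 0, max(13.96, 0) = 13.96, max(45.32, 0) = 45.32
Node uu (S = 185.1): continuation = e^(−0.07)·[0.7786·0.0000 + 0.2214·0.0000] = 0.0000; exercise value = 0.0000 ≤ continuation, so V_uu = 0.0000
Node ud (S = 128.8): continuation = e^(−0.07)·[0.7786·0.0000 + 0.2214·13.9600] = 2.8819; exercise value = 0.0000 ≤ continuation, so V_ud = 2.8819
Node dd (S = 89.6): continuation = e^(−0.07)·[0.7786·13.9600 + 0.2214·45.3200] = 19.4901; exercise value = 27.4000 > continuation, so V_dd = 27.4000 (exercise)
Node u (S = 161): continuation = e^(−0.07)·[0.7786·0.0000 + 0.2214·2.8819] = 0.5949; exercise value = 0.0000 ≤ continuation, so V_u = 0.5949
Node d (S = 112): continuation = e^(−0.07)·[0.7786·2.8819 + 0.2214·27.4000] = 7.7485; exercise value = 5.0000 ≤ continuation, so V_d = 7.7485
Node 0 (S = 140): continuation = e^(−0.07)·[0.7786·0.5949 + 0.2214·7.7485] = 2.0315; exercise value = 0.0000 ≤ continuation, so V_0 = 2.0315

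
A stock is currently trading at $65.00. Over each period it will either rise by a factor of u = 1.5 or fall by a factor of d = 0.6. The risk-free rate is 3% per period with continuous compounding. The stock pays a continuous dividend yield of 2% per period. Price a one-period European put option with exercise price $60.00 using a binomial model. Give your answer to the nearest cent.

Per-period risk-free factor R = e^0.03 = 1.0305; dividend-adjusted growth = e^(0.03−0.02) = 1.0101.
Risk-neutral probability p = (1.0101 − 0.6)/(1.5 − 0.6) = 0.4101/0.9000 = 0.4556
Terminal stock prices: S_u = 97.5, S_d = 39
Terminal payoffs (K − S): max(-37.5, 0) = 0, max(21, 0) = 21
Node 0 (S = 65): V_0 = e^(−0.03)·[0.4556·0.0000 + 0.5444·21.0000] = 11.0943

$11.09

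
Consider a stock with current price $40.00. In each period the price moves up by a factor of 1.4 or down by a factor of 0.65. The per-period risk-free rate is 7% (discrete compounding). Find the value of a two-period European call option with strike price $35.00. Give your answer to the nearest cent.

Risk-neutral probability p = (1 + 0.07 − 0.65)/(1.4 − 0.65) = 0.4200/0.7500 = 0.5600
Terminal stock prices: S_uu = 78.4, S_ud = 36.4, S_dd = 16.9
Terminal payoffs (S − K): max(43.4, 0) = 43.4, max(1.4, 0) = 1.4, max(-18.1, 0) = 0
Node u (S = 56): V_u = 1/1.07·[0.5600·43.4000 + 0.4400·1.4000] = 23.2897
Node d (S = 26): V_d = 1/1.07·[0.5600·1.4000 + 0.4400·0.0000] = 0.7327
Node 0 (S = 40): V_0 = 1/1.07·[0.5600·23.2897 + 0.4400·0.7327] = 12.4903

$12.49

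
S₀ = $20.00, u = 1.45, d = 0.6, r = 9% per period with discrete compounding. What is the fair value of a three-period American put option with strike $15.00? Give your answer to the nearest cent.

Risk-neutral probability p = (1 + 0.09 − 0.6)/(1.45 − 0.6) = 0.4900/0.8500 = 0.5765
Terminal stock prices: S_uuu = 60.97, S_uud = 25.23, S_udd = 10.44, S_ddd = 4.32
Terminal payoffs (K − S): max(-45.97, 0) = 0, max(-10.23, 0) = 0, max(4.56, 0) = 4.56, max(10.68, 0) = 10.68
Node uu (S = 42.05): continuation = 1/1.09·[0.5765·0.0000 + 0.4235·0.0000] = 0.0000; exercise value = 0.0000 ≤ continuation, so V_uu = 0.0000
Node ud (S = 17.4): continuation = 1/1.09·[0.5765·0.0000 + 0.4235·4.5600] = 1.7718; exercise value = 0.0000 ≤ continuation, so V_ud = 1.7718
Node dd (S = 7.2): continuation = 1/1.09·[0.5765·4.5600 + 0.4235·10.6800] = 6.5615; exercise value = 7.8000 > continuation, so V_dd = 7.8000 (exercise)
Node u (S = 29): continuation = 1/1.09·[0.5765·0.0000 + 0.4235·1.7718] = 0.6885; exercise value = 0.0000 ≤ continuation, so V_u = 0.6885
Node d (S = 12): continuation = 1/1.09·[0.5765·1.7718 + 0.4235·7.8000] = 3.9678; exercise value = 3.0000 ≤ continuation, so V_d = 3.9678
Node 0 (S = 20): continuation = 1/1.09·[0.5765·0.6885 + 0.4235·3.9678] = 1.9058; exercise value = 0.0000 ≤ continuation, so V_0 = 1.9058

$1.91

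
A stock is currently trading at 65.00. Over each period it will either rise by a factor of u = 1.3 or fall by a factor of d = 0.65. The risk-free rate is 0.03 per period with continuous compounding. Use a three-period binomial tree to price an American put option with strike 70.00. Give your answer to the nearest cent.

Risk-neutral probability p = (e^0.03 − 0.65)/(1.3 − 0.65) = 0.3805/0.6500 = 0.5853
Terminal stock prices: S_uuu = 142.8, S_uud = 71.4, S_udd = 35.7, S_ddd = 17.85
Terminal payoffs (K − S): max(-72.81, 0) = 0, max(-1.403, 0) = 0, max(34.3, 0) = 34.3, max(52.15, 0) = 52.15
Node uu (S = 109.9): continuation = e^(−0.03)·[0.5853·0.0000 + 0.4147·0.0000] = 0.0000; exercise value = 0.0000 ≤ continuation, so V_uu = 0.0000
Node ud (S = 54.93): continuation = e^(−0.03)·[0.5853·0.0000 + 0.4147·34.2987] = 13.8028; exercise value = 15.0750 > continuation, so V_ud = 15.0750 (exercise)
Node dd (S = 27.46): continuation = e^(−0.03)·[0.5853·34.2987 + 0.4147·52.1494] = 40.4687; exercise value = 42.5375 > continuation, so V_dd = 42.5375 (exercise)
Node u (S = 84.5): continuation = e^(−0.03)·[0.5853·0.0000 + 0.4147·15.0750] = 6.0666; exercise value = 0.0000 ≤ continuation, so V_u = 6.0666
Node d (S = 42.25): continuation = e^(−0.03)·[0.5853·15.0750 + 0.4147·42.5375] = 25.6812; exercise value = 27.7500 > continuation, so V_d = 27.7500 (exercise)
Node 0 (S = 65): continuation = e^(−0.03)·[0.5853·6.0666 + 0.4147·27.7500] = 14.6134; exercise value = 5.0000 ≤ continuation, so V_0 = 14.6134

14.61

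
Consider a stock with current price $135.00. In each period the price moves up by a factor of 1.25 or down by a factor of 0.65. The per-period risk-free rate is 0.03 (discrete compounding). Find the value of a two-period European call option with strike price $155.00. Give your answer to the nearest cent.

$21.15

Risk-neutral probability p = (1 + 0.03 − 0.65)/(1.25 − 0.65) = 0.3800/0.6000 = 0.6333
Terminal stock prices: S_uu = 210.9, S_ud = 109.7, S_dd = 57.04
Terminal payoffs (S − K): max(55.94, 0) = 55.94, max(-45.31, 0) = 0, max(-97.96, 0) = 0
Node u (S = 168.8): V_u = 1/1.03·[0.6333·55.9375 + 0.3667·0.0000] = 34.3952
Node d (S = 87.75): V_d = 1/1.03·[0.6333·0.0000 + 0.3667·0.0000] = 0.0000
Node 0 (S = 135): V_0 = 1/1.03·[0.6333·34.3952 + 0.3667·0.0000] = 21.1492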